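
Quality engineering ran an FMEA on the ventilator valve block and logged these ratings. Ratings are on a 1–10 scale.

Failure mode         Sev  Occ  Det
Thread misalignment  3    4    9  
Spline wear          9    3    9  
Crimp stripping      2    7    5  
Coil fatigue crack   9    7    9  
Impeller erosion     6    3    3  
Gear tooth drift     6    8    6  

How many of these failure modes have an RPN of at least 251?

RPN = Severity × Occurrence × Detection:
  Thread misalignment: 3 × 4 × 9 = 108
  Spline wear: 9 × 3 × 9 = 243
  Crimp stripping: 2 × 7 × 5 = 70
  Coil fatigue crack: 9 × 7 × 9 = 567
  Impeller erosion: 6 × 3 × 3 = 54
  Gear tooth drift: 6 × 8 × 6 = 288
Modes with RPN ≥ 251: Coil fatigue crack (567), Gear tooth drift (288) → 2.

2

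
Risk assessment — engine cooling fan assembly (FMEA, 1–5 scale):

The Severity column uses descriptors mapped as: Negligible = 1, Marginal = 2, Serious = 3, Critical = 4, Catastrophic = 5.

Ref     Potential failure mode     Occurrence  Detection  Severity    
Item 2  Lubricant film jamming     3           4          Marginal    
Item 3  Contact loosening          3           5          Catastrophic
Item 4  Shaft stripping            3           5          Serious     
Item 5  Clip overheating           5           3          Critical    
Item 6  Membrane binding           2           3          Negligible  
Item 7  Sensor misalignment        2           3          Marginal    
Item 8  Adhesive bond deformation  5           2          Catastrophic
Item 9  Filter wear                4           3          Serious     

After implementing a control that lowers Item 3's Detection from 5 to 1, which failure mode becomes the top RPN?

RPN = Severity × Occurrence × Detection:
  Item 2: 2 × 3 × 4 = 24
  Item 3: 5 × 3 × 5 = 75
  Item 4: 3 × 3 × 5 = 45
  Item 5: 4 × 5 × 3 = 60
  Item 6: 1 × 2 × 3 = 6
  Item 7: 2 × 2 × 3 = 12
  Item 8: 5 × 5 × 2 = 50
  Item 9: 3 × 4 × 3 = 36
After action: Item 3 → 5 × 3 × 1 = 15.
Revised RPNs: Item 5=60, Item 8=50, Item 4=45, Item 9=36, Item 2=24, Item 3=15, Item 7=12, Item 6=6.
Highest is now Item 5 (60).

Item 5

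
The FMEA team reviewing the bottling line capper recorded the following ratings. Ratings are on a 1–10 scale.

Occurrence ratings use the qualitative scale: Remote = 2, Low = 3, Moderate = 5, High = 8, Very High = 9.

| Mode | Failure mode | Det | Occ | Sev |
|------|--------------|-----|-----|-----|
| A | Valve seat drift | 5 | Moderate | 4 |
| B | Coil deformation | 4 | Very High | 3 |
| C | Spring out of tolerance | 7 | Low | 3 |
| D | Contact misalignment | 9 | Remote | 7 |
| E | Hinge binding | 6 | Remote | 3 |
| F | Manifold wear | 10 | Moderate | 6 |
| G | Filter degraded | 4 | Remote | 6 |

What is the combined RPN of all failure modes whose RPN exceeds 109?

426

RPN = Severity × Occurrence × Detection:
  A: 4 × 5 × 5 = 100
  B: 3 × 9 × 4 = 108
  C: 3 × 3 × 7 = 63
  D: 7 × 2 × 9 = 126
  E: 3 × 2 × 6 = 36
  F: 6 × 5 × 10 = 300
  G: 6 × 2 × 4 = 48
RPN > 109: D (126), F (300).
Sum: 126 + 300 = 426.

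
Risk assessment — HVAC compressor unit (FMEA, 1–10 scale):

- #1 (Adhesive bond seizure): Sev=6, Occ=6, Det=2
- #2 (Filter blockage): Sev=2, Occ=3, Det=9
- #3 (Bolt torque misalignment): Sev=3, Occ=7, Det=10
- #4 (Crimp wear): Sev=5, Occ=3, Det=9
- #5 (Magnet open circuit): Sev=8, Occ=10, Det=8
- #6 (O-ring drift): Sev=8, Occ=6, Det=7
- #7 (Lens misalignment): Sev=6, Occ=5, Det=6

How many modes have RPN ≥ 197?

RPN = Severity × Occurrence × Detection:
  #1: 6 × 6 × 2 = 72
  #2: 2 × 3 × 9 = 54
  #3: 3 × 7 × 10 = 210
  #4: 5 × 3 × 9 = 135
  #5: 8 × 10 × 8 = 640
  #6: 8 × 6 × 7 = 336
  #7: 6 × 5 × 6 = 180
Modes with RPN ≥ 197: #3 (210), #5 (640), #6 (336) → 3.

3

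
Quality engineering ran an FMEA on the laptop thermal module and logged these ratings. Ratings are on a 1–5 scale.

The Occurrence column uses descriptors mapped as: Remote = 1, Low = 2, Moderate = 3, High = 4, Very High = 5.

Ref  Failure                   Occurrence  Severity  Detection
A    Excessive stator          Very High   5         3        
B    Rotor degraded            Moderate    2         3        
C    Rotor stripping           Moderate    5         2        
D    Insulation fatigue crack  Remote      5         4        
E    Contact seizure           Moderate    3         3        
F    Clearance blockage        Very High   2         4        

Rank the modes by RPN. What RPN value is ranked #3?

RPN = Severity × Occurrence × Detection:
  A: 5 × 5 × 3 = 75
  B: 2 × 3 × 3 = 18
  C: 5 × 3 × 2 = 30
  D: 5 × 1 × 4 = 20
  E: 3 × 3 × 3 = 27
  F: 2 × 5 × 4 = 40
Sorted descending: 75, 40, 30, 27, 20, 18.
The third-highest RPN is 30 (C).

30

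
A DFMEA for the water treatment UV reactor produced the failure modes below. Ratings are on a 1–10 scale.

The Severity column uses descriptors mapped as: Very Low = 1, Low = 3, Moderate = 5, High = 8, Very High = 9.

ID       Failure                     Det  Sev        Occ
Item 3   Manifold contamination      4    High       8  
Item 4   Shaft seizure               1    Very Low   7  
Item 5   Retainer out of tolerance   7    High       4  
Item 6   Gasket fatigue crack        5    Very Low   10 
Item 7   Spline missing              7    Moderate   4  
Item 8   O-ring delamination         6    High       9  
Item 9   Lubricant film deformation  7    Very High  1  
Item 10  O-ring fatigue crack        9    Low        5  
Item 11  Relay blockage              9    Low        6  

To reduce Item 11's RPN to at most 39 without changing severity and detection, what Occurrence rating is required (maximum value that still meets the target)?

1

Item 11: S=3, O=6, D=9 → current RPN = 162.
Fixed product = 27. Need 27 × O ≤ 39, so O ≤ 39/27 = 1.44.
Maximum integer Occurrence rating = 1 (gives RPN 27; O=2 would give 54 > 39).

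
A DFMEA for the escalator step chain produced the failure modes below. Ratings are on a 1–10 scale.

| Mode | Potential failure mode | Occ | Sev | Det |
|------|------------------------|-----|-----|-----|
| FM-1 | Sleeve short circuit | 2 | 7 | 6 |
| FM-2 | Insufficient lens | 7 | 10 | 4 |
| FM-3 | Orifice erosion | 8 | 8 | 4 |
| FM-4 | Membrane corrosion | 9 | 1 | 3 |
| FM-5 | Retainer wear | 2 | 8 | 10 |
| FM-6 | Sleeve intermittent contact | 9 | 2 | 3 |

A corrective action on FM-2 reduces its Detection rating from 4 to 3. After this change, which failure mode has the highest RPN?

RPN = Severity × Occurrence × Detection:
  FM-1: 7 × 2 × 6 = 84
  FM-2: 10 × 7 × 4 = 280
  FM-3: 8 × 8 × 4 = 256
  FM-4: 1 × 9 × 3 = 27
  FM-5: 8 × 2 × 10 = 160
  FM-6: 2 × 9 × 3 = 54
After action: FM-2 → 10 × 7 × 3 = 210.
Revised RPNs: FM-3=256, FM-2=210, FM-5=160, FM-1=84, FM-6=54, FM-4=27.
Highest is now FM-3 (256).

FM-3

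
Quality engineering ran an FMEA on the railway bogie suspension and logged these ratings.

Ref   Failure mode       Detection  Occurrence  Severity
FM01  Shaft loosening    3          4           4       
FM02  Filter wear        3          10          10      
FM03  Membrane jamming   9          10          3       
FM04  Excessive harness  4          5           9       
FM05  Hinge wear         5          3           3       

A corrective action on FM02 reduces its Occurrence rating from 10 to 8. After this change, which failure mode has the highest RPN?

FM03

RPN = Severity × Occurrence × Detection:
  FM01: 4 × 4 × 3 = 48
  FM02: 10 × 10 × 3 = 300
  FM03: 3 × 10 × 9 = 270
  FM04: 9 × 5 × 4 = 180
  FM05: 3 × 3 × 5 = 45
After action: FM02 → 10 × 8 × 3 = 240.
Revised RPNs: FM03=270, FM02=240, FM04=180, FM01=48, FM05=45.
Highest is now FM03 (270).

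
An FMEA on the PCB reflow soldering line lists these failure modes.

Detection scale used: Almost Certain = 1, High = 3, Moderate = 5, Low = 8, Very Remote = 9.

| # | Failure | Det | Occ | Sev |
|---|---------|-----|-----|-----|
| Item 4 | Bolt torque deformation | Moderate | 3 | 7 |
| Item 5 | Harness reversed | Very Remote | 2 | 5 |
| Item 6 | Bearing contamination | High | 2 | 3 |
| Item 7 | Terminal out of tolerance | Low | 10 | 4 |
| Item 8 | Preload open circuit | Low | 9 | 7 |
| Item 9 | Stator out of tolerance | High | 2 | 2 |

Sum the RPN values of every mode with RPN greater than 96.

RPN = Severity × Occurrence × Detection:
  Item 4: 7 × 3 × 5 = 105
  Item 5: 5 × 2 × 9 = 90
  Item 6: 3 × 2 × 3 = 18
  Item 7: 4 × 10 × 8 = 320
  Item 8: 7 × 9 × 8 = 504
  Item 9: 2 × 2 × 3 = 12
RPN > 96: Item 4 (105), Item 7 (320), Item 8 (504).
Sum: 105 + 320 + 504 = 929.

929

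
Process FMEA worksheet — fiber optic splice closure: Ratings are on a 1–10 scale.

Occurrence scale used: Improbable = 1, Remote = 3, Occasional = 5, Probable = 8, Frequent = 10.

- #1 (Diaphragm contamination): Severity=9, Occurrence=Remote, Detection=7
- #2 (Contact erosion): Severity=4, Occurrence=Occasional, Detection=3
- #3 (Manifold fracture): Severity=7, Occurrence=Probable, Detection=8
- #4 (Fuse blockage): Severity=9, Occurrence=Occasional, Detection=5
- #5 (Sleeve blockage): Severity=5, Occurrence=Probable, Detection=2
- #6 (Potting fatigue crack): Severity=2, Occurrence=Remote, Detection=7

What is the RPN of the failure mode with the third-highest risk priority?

189

RPN = Severity × Occurrence × Detection:
  #1: 9 × 3 × 7 = 189
  #2: 4 × 5 × 3 = 60
  #3: 7 × 8 × 8 = 448
  #4: 9 × 5 × 5 = 225
  #5: 5 × 8 × 2 = 80
  #6: 2 × 3 × 7 = 42
Sorted descending: 448, 225, 189, 80, 60, 42.
The third-highest RPN is 189 (#1).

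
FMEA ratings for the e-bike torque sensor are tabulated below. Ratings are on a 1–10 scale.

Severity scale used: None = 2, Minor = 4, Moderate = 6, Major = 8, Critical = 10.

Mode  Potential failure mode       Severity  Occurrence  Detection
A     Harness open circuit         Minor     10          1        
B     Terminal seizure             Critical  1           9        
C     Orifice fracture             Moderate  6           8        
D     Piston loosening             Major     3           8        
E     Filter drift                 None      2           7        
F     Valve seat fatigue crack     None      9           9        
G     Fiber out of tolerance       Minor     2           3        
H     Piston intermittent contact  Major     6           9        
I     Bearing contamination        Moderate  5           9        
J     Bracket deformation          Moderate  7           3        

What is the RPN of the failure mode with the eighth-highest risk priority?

RPN = Severity × Occurrence × Detection:
  A: 4 × 10 × 1 = 40
  B: 10 × 1 × 9 = 90
  C: 6 × 6 × 8 = 288
  D: 8 × 3 × 8 = 192
  E: 2 × 2 × 7 = 28
  F: 2 × 9 × 9 = 162
  G: 4 × 2 × 3 = 24
  H: 8 × 6 × 9 = 432
  I: 6 × 5 × 9 = 270
  J: 6 × 7 × 3 = 126
Sorted descending: 432, 288, 270, 192, 162, 126, 90, 40, 28, 24.
The eighth-highest RPN is 40 (A).

40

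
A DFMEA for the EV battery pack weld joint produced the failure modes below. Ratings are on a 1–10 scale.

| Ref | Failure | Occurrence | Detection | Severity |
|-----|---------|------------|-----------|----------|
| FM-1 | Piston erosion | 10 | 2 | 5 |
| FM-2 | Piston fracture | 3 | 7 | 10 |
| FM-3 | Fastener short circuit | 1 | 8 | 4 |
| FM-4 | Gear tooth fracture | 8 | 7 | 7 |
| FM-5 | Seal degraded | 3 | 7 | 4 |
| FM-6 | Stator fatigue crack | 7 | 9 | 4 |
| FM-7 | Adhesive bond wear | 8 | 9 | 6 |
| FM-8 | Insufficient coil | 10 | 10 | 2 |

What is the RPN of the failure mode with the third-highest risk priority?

252

RPN = Severity × Occurrence × Detection:
  FM-1: 5 × 10 × 2 = 100
  FM-2: 10 × 3 × 7 = 210
  FM-3: 4 × 1 × 8 = 32
  FM-4: 7 × 8 × 7 = 392
  FM-5: 4 × 3 × 7 = 84
  FM-6: 4 × 7 × 9 = 252
  FM-7: 6 × 8 × 9 = 432
  FM-8: 2 × 10 × 10 = 200
Sorted descending: 432, 392, 252, 210, 200, 100, 84, 32.
The third-highest RPN is 252 (FM-6).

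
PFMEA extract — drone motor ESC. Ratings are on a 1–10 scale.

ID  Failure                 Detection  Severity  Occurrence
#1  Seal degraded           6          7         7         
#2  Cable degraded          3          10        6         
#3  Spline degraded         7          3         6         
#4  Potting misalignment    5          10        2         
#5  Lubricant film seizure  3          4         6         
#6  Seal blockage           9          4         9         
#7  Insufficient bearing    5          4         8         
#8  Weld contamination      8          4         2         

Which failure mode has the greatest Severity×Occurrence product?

#2

Criticality = Severity × Occurrence:
  #1: 7 × 7 = 49
  #2: 10 × 6 = 60
  #3: 3 × 6 = 18
  #4: 10 × 2 = 20
  #5: 4 × 6 = 24
  #6: 4 × 9 = 36
  #7: 4 × 8 = 32
  #8: 4 × 2 = 8
Highest criticality is 60 → #2.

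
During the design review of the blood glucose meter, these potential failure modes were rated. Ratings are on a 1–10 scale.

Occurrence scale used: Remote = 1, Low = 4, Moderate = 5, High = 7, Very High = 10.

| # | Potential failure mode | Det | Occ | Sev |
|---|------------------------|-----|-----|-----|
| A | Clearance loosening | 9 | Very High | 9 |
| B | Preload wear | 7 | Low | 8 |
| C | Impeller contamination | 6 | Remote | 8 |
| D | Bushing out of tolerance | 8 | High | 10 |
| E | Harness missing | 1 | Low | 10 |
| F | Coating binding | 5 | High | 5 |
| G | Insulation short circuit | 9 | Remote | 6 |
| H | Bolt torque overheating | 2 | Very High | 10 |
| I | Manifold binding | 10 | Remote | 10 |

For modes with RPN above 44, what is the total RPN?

RPN = Severity × Occurrence × Detection:
  A: 9 × 10 × 9 = 810
  B: 8 × 4 × 7 = 224
  C: 8 × 1 × 6 = 48
  D: 10 × 7 × 8 = 560
  E: 10 × 4 × 1 = 40
  F: 5 × 7 × 5 = 175
  G: 6 × 1 × 9 = 54
  H: 10 × 10 × 2 = 200
  I: 10 × 1 × 10 = 100
RPN > 44: A (810), B (224), C (48), D (560), F (175), G (54), H (200), I (100).
Sum: 810 + 224 + 48 + 560 + 175 + 54 + 200 + 100 = 2171.

2171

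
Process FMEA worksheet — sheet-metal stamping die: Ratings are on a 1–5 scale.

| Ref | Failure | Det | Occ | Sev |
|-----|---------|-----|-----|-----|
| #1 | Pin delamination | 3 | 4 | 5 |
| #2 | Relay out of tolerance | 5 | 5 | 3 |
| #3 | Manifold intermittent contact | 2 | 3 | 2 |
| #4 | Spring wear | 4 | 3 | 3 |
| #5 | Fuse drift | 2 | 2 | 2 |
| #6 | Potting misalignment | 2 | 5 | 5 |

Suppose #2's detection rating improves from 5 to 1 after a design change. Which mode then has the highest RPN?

RPN = Severity × Occurrence × Detection:
  #1: 5 × 4 × 3 = 60
  #2: 3 × 5 × 5 = 75
  #3: 2 × 3 × 2 = 12
  #4: 3 × 3 × 4 = 36
  #5: 2 × 2 × 2 = 8
  #6: 5 × 5 × 2 = 50
After action: #2 → 3 × 5 × 1 = 15.
Revised RPNs: #1=60, #6=50, #4=36, #2=15, #3=12, #5=8.
Highest is now #1 (60).

#1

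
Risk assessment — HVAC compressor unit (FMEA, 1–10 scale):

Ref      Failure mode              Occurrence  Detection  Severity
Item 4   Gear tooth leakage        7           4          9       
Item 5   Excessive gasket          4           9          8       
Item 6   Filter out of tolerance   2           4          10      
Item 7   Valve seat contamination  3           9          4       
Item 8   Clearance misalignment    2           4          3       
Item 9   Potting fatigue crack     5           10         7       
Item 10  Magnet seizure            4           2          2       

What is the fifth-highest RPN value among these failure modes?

RPN = Severity × Occurrence × Detection:
  Item 4: 9 × 7 × 4 = 252
  Item 5: 8 × 4 × 9 = 288
  Item 6: 10 × 2 × 4 = 80
  Item 7: 4 × 3 × 9 = 108
  Item 8: 3 × 2 × 4 = 24
  Item 9: 7 × 5 × 10 = 350
  Item 10: 2 × 4 × 2 = 16
Sorted descending: 350, 288, 252, 108, 80, 24, 16.
The fifth-highest RPN is 80 (Item 6).

80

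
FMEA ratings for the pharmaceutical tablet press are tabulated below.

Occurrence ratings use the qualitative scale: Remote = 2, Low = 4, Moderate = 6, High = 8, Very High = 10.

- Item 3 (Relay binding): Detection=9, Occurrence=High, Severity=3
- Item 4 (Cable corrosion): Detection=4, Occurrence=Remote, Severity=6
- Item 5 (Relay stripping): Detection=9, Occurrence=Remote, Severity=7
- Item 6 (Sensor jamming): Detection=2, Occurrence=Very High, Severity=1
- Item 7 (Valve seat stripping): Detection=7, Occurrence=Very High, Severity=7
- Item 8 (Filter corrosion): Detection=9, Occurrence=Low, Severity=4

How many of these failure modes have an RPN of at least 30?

5

RPN = Severity × Occurrence × Detection:
  Item 3: 3 × 8 × 9 = 216
  Item 4: 6 × 2 × 4 = 48
  Item 5: 7 × 2 × 9 = 126
  Item 6: 1 × 10 × 2 = 20
  Item 7: 7 × 10 × 7 = 490
  Item 8: 4 × 4 × 9 = 144
Modes with RPN ≥ 30: Item 3 (216), Item 4 (48), Item 5 (126), Item 7 (490), Item 8 (144) → 5.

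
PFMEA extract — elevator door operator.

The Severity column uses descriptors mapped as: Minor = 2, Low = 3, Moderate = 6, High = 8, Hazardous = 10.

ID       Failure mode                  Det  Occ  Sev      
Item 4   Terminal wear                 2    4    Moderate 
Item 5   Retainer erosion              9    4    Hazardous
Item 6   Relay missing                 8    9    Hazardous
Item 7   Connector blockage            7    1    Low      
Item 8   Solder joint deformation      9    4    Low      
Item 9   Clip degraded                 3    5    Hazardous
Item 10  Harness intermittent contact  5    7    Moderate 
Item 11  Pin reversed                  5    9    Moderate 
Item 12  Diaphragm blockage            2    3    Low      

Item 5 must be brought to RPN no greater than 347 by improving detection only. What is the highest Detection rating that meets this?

8

Item 5: S=10, O=4, D=9 → current RPN = 360.
Fixed product = 40. Need 40 × D ≤ 347, so D ≤ 347/40 = 8.68.
Maximum integer Detection rating = 8 (gives RPN 320; D=9 would give 360 > 347).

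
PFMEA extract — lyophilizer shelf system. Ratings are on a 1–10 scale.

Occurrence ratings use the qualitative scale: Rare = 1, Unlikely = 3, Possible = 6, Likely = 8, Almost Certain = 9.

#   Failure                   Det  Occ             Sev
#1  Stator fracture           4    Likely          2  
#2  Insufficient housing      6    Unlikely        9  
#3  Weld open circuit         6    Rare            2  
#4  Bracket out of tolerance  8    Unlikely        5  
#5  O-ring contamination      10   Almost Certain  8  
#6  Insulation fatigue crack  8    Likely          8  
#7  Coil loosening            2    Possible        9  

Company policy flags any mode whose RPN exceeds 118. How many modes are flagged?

RPN = Severity × Occurrence × Detection:
  #1: 2 × 8 × 4 = 64
  #2: 9 × 3 × 6 = 162
  #3: 2 × 1 × 6 = 12
  #4: 5 × 3 × 8 = 120
  #5: 8 × 9 × 10 = 720
  #6: 8 × 8 × 8 = 512
  #7: 9 × 6 × 2 = 108
Modes with RPN > 118: #2 (162), #4 (120), #5 (720), #6 (512) → 4.

4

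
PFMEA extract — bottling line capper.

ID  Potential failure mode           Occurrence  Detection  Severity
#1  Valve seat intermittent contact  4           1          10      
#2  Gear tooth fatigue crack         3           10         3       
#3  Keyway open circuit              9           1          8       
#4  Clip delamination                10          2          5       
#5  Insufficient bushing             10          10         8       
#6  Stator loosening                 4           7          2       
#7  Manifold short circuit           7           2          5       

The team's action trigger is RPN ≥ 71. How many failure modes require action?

4

RPN = Severity × Occurrence × Detection:
  #1: 10 × 4 × 1 = 40
  #2: 3 × 3 × 10 = 90
  #3: 8 × 9 × 1 = 72
  #4: 5 × 10 × 2 = 100
  #5: 8 × 10 × 10 = 800
  #6: 2 × 4 × 7 = 56
  #7: 5 × 7 × 2 = 70
Modes with RPN ≥ 71: #2 (90), #3 (72), #4 (100), #5 (800) → 4.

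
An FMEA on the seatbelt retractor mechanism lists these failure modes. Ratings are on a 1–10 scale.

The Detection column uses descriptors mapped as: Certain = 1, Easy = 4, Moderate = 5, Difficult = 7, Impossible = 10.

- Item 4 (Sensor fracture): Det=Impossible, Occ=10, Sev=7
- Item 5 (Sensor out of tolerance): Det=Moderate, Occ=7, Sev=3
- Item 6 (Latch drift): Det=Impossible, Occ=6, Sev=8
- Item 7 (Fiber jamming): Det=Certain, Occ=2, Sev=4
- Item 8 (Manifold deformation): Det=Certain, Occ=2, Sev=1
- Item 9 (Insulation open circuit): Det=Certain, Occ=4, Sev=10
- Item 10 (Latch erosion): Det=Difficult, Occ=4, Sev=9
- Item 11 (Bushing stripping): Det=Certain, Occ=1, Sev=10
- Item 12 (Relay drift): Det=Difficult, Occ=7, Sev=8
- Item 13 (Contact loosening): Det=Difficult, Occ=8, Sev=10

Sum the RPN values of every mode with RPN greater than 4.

RPN = Severity × Occurrence × Detection:
  Item 4: 7 × 10 × 10 = 700
  Item 5: 3 × 7 × 5 = 105
  Item 6: 8 × 6 × 10 = 480
  Item 7: 4 × 2 × 1 = 8
  Item 8: 1 × 2 × 1 = 2
  Item 9: 10 × 4 × 1 = 40
  Item 10: 9 × 4 × 7 = 252
  Item 11: 10 × 1 × 1 = 10
  Item 12: 8 × 7 × 7 = 392
  Item 13: 10 × 8 × 7 = 560
RPN > 4: Item 4 (700), Item 5 (105), Item 6 (480), Item 7 (8), Item 9 (40), Item 10 (252), Item 11 (10), Item 12 (392), Item 13 (560).
Sum: 700 + 105 + 480 + 8 + 40 + 252 + 10 + 392 + 560 = 2547.

2547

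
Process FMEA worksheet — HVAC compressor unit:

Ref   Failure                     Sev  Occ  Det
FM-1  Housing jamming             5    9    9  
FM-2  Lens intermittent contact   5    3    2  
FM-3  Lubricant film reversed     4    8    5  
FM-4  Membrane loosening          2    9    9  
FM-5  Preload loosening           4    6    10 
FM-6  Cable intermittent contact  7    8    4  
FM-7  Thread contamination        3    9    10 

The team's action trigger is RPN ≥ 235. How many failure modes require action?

3

RPN = Severity × Occurrence × Detection:
  FM-1: 5 × 9 × 9 = 405
  FM-2: 5 × 3 × 2 = 30
  FM-3: 4 × 8 × 5 = 160
  FM-4: 2 × 9 × 9 = 162
  FM-5: 4 × 6 × 10 = 240
  FM-6: 7 × 8 × 4 = 224
  FM-7: 3 × 9 × 10 = 270
Modes with RPN ≥ 235: FM-1 (405), FM-5 (240), FM-7 (270) → 3.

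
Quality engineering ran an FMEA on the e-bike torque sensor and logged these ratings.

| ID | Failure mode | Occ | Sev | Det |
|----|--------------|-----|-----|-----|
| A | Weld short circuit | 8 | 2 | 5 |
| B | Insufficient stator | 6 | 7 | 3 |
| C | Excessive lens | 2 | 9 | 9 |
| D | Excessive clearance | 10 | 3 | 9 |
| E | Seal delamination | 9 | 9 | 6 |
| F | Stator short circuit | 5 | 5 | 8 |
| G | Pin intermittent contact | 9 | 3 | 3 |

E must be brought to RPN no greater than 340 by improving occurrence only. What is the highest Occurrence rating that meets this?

6

E: S=9, O=9, D=6 → current RPN = 486.
Fixed product = 54. Need 54 × O ≤ 340, so O ≤ 340/54 = 6.30.
Maximum integer Occurrence rating = 6 (gives RPN 324; O=7 would give 378 > 340).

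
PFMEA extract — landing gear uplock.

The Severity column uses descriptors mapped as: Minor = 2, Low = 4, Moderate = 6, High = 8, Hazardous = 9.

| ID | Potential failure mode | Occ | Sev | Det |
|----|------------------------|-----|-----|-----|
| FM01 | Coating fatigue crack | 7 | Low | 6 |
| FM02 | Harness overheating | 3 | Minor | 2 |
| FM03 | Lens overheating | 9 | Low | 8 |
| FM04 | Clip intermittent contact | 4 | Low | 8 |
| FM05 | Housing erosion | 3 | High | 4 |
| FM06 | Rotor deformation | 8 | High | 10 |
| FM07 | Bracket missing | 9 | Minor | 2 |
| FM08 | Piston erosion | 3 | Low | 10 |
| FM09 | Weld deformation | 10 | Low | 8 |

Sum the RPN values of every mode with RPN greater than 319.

RPN = Severity × Occurrence × Detection:
  FM01: 4 × 7 × 6 = 168
  FM02: 2 × 3 × 2 = 12
  FM03: 4 × 9 × 8 = 288
  FM04: 4 × 4 × 8 = 128
  FM05: 8 × 3 × 4 = 96
  FM06: 8 × 8 × 10 = 640
  FM07: 2 × 9 × 2 = 36
  FM08: 4 × 3 × 10 = 120
  FM09: 4 × 10 × 8 = 320
RPN > 319: FM06 (640), FM09 (320).
Sum: 640 + 320 = 960.

960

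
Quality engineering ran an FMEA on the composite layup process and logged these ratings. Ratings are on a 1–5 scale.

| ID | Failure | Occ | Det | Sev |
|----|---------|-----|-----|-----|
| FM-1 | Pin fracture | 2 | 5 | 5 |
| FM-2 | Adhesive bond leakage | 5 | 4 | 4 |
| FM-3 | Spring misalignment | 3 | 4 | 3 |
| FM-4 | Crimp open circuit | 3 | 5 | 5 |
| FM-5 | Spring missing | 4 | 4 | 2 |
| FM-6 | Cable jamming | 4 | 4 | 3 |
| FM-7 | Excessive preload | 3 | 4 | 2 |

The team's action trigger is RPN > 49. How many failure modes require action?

3

RPN = Severity × Occurrence × Detection:
  FM-1: 5 × 2 × 5 = 50
  FM-2: 4 × 5 × 4 = 80
  FM-3: 3 × 3 × 4 = 36
  FM-4: 5 × 3 × 5 = 75
  FM-5: 2 × 4 × 4 = 32
  FM-6: 3 × 4 × 4 = 48
  FM-7: 2 × 3 × 4 = 24
Modes with RPN > 49: FM-1 (50), FM-2 (80), FM-4 (75) → 3.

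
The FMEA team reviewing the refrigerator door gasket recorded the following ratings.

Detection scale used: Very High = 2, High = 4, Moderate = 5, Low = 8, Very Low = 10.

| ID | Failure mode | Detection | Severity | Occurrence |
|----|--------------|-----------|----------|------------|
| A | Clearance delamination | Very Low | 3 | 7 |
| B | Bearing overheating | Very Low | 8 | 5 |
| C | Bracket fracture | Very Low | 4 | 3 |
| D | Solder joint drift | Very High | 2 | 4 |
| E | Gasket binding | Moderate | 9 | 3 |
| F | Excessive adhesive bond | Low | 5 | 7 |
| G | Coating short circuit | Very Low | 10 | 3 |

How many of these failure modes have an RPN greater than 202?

RPN = Severity × Occurrence × Detection:
  A: 3 × 7 × 10 = 210
  B: 8 × 5 × 10 = 400
  C: 4 × 3 × 10 = 120
  D: 2 × 4 × 2 = 16
  E: 9 × 3 × 5 = 135
  F: 5 × 7 × 8 = 280
  G: 10 × 3 × 10 = 300
Modes with RPN > 202: A (210), B (400), F (280), G (300) → 4.

4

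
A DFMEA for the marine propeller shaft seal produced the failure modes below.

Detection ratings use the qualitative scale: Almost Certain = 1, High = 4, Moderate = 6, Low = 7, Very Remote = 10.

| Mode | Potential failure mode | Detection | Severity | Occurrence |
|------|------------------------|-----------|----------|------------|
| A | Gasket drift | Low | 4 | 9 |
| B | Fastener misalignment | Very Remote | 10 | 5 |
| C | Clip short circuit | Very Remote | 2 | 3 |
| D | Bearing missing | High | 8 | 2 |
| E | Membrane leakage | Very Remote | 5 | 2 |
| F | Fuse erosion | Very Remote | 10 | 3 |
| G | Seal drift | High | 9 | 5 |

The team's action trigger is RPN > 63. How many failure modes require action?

6

RPN = Severity × Occurrence × Detection:
  A: 4 × 9 × 7 = 252
  B: 10 × 5 × 10 = 500
  C: 2 × 3 × 10 = 60
  D: 8 × 2 × 4 = 64
  E: 5 × 2 × 10 = 100
  F: 10 × 3 × 10 = 300
  G: 9 × 5 × 4 = 180
Modes with RPN > 63: A (252), B (500), D (64), E (100), F (300), G (180) → 6.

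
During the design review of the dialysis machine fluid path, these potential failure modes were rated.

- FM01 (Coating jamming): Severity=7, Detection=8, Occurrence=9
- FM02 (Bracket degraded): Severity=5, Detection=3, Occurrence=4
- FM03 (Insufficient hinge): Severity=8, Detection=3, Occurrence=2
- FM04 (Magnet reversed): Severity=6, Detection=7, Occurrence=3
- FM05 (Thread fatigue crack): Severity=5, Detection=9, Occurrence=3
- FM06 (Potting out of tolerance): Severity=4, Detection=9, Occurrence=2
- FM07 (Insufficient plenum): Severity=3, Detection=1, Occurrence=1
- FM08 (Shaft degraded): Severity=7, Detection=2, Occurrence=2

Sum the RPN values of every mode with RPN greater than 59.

RPN = Severity × Occurrence × Detection:
  FM01: 7 × 9 × 8 = 504
  FM02: 5 × 4 × 3 = 60
  FM03: 8 × 2 × 3 = 48
  FM04: 6 × 3 × 7 = 126
  FM05: 5 × 3 × 9 = 135
  FM06: 4 × 2 × 9 = 72
  FM07: 3 × 1 × 1 = 3
  FM08: 7 × 2 × 2 = 28
RPN > 59: FM01 (504), FM02 (60), FM04 (126), FM05 (135), FM06 (72).
Sum: 504 + 60 + 126 + 135 + 72 = 897.

897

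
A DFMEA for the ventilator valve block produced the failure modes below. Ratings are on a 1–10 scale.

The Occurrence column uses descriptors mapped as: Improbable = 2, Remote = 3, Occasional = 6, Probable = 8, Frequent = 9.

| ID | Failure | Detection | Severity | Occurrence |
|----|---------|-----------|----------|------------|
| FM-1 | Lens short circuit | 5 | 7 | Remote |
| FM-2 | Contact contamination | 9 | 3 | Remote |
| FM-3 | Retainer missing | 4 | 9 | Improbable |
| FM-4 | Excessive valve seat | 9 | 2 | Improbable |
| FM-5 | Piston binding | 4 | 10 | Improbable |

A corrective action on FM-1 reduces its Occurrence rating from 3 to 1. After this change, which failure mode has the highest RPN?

RPN = Severity × Occurrence × Detection:
  FM-1: 7 × 3 × 5 = 105
  FM-2: 3 × 3 × 9 = 81
  FM-3: 9 × 2 × 4 = 72
  FM-4: 2 × 2 × 9 = 36
  FM-5: 10 × 2 × 4 = 80
After action: FM-1 → 7 × 1 × 5 = 35.
Revised RPNs: FM-2=81, FM-5=80, FM-3=72, FM-4=36, FM-1=35.
Highest is now FM-2 (81).

FM-2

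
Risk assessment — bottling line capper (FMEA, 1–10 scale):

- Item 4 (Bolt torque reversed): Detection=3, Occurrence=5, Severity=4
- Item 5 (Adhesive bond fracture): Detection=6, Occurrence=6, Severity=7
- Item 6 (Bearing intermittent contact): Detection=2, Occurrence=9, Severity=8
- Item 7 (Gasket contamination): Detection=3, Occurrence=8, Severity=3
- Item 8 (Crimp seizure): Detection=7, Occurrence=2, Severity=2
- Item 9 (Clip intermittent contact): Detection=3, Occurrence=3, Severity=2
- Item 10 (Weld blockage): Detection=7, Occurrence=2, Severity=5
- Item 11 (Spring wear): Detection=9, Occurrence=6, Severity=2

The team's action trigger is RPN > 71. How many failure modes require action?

4

RPN = Severity × Occurrence × Detection:
  Item 4: 4 × 5 × 3 = 60
  Item 5: 7 × 6 × 6 = 252
  Item 6: 8 × 9 × 2 = 144
  Item 7: 3 × 8 × 3 = 72
  Item 8: 2 × 2 × 7 = 28
  Item 9: 2 × 3 × 3 = 18
  Item 10: 5 × 2 × 7 = 70
  Item 11: 2 × 6 × 9 = 108
Modes with RPN > 71: Item 5 (252), Item 6 (144), Item 7 (72), Item 11 (108) → 4.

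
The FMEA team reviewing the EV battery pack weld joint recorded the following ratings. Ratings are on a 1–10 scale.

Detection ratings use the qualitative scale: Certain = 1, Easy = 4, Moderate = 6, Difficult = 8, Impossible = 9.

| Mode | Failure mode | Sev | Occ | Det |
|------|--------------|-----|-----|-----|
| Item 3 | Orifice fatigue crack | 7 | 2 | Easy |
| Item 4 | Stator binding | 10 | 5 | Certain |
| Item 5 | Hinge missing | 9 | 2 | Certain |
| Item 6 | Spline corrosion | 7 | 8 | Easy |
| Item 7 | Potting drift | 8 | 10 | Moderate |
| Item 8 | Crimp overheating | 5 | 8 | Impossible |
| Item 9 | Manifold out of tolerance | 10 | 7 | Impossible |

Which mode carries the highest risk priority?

RPN = Severity × Occurrence × Detection:
  Item 3: 7 × 2 × 4 = 56
  Item 4: 10 × 5 × 1 = 50
  Item 5: 9 × 2 × 1 = 18
  Item 6: 7 × 8 × 4 = 224
  Item 7: 8 × 10 × 6 = 480
  Item 8: 5 × 8 × 9 = 360
  Item 9: 10 × 7 × 9 = 630
Highest RPN is 630 → Item 9.

Item 9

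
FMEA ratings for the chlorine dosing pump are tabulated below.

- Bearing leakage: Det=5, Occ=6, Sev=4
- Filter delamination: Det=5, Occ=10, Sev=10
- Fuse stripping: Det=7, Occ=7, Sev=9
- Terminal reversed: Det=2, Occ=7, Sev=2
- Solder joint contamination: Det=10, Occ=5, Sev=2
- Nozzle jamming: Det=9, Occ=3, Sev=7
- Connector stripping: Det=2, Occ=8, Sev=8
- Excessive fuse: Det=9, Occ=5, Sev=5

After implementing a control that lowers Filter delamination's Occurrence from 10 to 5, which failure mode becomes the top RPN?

RPN = Severity × Occurrence × Detection:
  Bearing leakage: 4 × 6 × 5 = 120
  Filter delamination: 10 × 10 × 5 = 500
  Fuse stripping: 9 × 7 × 7 = 441
  Terminal reversed: 2 × 7 × 2 = 28
  Solder joint contamination: 2 × 5 × 10 = 100
  Nozzle jamming: 7 × 3 × 9 = 189
  Connector stripping: 8 × 8 × 2 = 128
  Excessive fuse: 5 × 5 × 9 = 225
After action: Filter delamination → 10 × 5 × 5 = 250.
Revised RPNs: Fuse stripping=441, Filter delamination=250, Excessive fuse=225, Nozzle jamming=189, Connector stripping=128, Bearing leakage=120, Solder joint contamination=100, Terminal reversed=28.
Highest is now Fuse stripping (441).

Fuse stripping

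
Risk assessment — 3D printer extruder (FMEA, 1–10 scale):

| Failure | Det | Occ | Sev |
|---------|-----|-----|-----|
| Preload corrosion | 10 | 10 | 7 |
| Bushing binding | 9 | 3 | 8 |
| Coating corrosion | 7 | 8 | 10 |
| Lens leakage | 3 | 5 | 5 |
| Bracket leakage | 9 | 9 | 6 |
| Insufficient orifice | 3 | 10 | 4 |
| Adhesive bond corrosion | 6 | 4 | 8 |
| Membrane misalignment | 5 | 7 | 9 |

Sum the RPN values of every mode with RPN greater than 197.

2277

RPN = Severity × Occurrence × Detection:
  Preload corrosion: 7 × 10 × 10 = 700
  Bushing binding: 8 × 3 × 9 = 216
  Coating corrosion: 10 × 8 × 7 = 560
  Lens leakage: 5 × 5 × 3 = 75
  Bracket leakage: 6 × 9 × 9 = 486
  Insufficient orifice: 4 × 10 × 3 = 120
  Adhesive bond corrosion: 8 × 4 × 6 = 192
  Membrane misalignment: 9 × 7 × 5 = 315
RPN > 197: Preload corrosion (700), Bushing binding (216), Coating corrosion (560), Bracket leakage (486), Membrane misalignment (315).
Sum: 700 + 216 + 560 + 486 + 315 = 2277.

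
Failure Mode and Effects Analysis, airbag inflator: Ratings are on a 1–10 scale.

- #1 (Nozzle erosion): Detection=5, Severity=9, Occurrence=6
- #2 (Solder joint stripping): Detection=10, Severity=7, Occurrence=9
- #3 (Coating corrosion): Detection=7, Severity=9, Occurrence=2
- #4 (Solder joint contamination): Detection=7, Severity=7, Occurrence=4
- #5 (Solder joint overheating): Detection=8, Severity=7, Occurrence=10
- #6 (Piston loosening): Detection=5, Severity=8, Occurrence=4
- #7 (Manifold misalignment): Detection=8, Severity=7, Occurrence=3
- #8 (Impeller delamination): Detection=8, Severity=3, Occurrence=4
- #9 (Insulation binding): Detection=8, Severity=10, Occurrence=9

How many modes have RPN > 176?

5

RPN = Severity × Occurrence × Detection:
  #1: 9 × 6 × 5 = 270
  #2: 7 × 9 × 10 = 630
  #3: 9 × 2 × 7 = 126
  #4: 7 × 4 × 7 = 196
  #5: 7 × 10 × 8 = 560
  #6: 8 × 4 × 5 = 160
  #7: 7 × 3 × 8 = 168
  #8: 3 × 4 × 8 = 96
  #9: 10 × 9 × 8 = 720
Modes with RPN > 176: #1 (270), #2 (630), #4 (196), #5 (560), #9 (720) → 5.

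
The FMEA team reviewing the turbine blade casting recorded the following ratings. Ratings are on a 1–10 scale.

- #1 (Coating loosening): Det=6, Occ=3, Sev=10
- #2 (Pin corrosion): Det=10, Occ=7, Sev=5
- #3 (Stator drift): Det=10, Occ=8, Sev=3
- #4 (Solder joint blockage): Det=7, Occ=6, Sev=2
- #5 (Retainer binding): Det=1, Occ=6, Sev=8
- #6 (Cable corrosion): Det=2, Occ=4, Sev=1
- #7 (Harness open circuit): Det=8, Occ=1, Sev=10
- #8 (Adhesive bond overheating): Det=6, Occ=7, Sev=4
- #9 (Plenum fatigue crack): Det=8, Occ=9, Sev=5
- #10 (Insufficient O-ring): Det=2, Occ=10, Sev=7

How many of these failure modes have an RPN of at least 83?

RPN = Severity × Occurrence × Detection:
  #1: 10 × 3 × 6 = 180
  #2: 5 × 7 × 10 = 350
  #3: 3 × 8 × 10 = 240
  #4: 2 × 6 × 7 = 84
  #5: 8 × 6 × 1 = 48
  #6: 1 × 4 × 2 = 8
  #7: 10 × 1 × 8 = 80
  #8: 4 × 7 × 6 = 168
  #9: 5 × 9 × 8 = 360
  #10: 7 × 10 × 2 = 140
Modes with RPN ≥ 83: #1 (180), #2 (350), #3 (240), #4 (84), #8 (168), #9 (360), #10 (140) → 7.

7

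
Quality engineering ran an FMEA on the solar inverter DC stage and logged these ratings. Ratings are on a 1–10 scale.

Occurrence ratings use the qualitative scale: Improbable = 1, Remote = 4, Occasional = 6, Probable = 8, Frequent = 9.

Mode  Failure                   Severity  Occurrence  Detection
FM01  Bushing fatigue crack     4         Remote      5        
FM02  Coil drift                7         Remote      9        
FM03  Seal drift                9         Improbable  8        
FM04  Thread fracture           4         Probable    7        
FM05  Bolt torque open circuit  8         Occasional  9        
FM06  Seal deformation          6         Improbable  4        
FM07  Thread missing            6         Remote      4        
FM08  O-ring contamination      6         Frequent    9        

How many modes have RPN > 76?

RPN = Severity × Occurrence × Detection:
  FM01: 4 × 4 × 5 = 80
  FM02: 7 × 4 × 9 = 252
  FM03: 9 × 1 × 8 = 72
  FM04: 4 × 8 × 7 = 224
  FM05: 8 × 6 × 9 = 432
  FM06: 6 × 1 × 4 = 24
  FM07: 6 × 4 × 4 = 96
  FM08: 6 × 9 × 9 = 486
Modes with RPN > 76: FM01 (80), FM02 (252), FM04 (224), FM05 (432), FM07 (96), FM08 (486) → 6.

6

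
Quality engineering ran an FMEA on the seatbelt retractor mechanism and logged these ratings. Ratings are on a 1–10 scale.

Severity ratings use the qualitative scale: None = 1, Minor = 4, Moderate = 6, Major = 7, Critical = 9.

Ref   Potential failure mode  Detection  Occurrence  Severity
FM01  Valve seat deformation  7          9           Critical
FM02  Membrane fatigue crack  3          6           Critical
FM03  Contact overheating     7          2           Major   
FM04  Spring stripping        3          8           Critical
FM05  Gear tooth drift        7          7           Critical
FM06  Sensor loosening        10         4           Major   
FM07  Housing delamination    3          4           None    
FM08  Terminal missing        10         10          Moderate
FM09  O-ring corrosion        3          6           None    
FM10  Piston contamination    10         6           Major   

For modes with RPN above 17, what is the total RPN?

RPN = Severity × Occurrence × Detection:
  FM01: 9 × 9 × 7 = 567
  FM02: 9 × 6 × 3 = 162
  FM03: 7 × 2 × 7 = 98
  FM04: 9 × 8 × 3 = 216
  FM05: 9 × 7 × 7 = 441
  FM06: 7 × 4 × 10 = 280
  FM07: 1 × 4 × 3 = 12
  FM08: 6 × 10 × 10 = 600
  FM09: 1 × 6 × 3 = 18
  FM10: 7 × 6 × 10 = 420
RPN > 17: FM01 (567), FM02 (162), FM03 (98), FM04 (216), FM05 (441), FM06 (280), FM08 (600), FM09 (18), FM10 (420).
Sum: 567 + 162 + 98 + 216 + 441 + 280 + 600 + 18 + 420 = 2802.

2802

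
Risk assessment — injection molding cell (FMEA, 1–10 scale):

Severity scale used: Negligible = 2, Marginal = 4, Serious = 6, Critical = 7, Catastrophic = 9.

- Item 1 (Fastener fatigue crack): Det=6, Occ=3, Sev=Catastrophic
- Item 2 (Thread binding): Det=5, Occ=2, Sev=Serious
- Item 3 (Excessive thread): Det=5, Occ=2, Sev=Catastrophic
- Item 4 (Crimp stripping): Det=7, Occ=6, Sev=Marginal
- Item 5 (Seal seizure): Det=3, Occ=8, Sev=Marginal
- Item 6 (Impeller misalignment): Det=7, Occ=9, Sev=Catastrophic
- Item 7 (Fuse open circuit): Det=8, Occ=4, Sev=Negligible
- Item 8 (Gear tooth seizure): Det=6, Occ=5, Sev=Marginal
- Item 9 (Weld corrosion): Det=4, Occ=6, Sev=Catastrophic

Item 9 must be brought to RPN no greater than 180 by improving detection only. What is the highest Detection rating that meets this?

3

Item 9: S=9, O=6, D=4 → current RPN = 216.
Fixed product = 54. Need 54 × D ≤ 180, so D ≤ 180/54 = 3.33.
Maximum integer Detection rating = 3 (gives RPN 162; D=4 would give 216 > 180).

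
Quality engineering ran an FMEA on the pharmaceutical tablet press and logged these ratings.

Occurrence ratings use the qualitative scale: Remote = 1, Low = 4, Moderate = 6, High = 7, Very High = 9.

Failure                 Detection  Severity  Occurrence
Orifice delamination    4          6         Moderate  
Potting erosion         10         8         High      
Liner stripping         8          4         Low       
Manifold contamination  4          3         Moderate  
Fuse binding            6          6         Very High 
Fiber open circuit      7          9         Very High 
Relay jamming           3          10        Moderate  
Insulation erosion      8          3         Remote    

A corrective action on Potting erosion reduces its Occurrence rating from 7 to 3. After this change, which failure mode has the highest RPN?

Fiber open circuit

RPN = Severity × Occurrence × Detection:
  Orifice delamination: 6 × 6 × 4 = 144
  Potting erosion: 8 × 7 × 10 = 560
  Liner stripping: 4 × 4 × 8 = 128
  Manifold contamination: 3 × 6 × 4 = 72
  Fuse binding: 6 × 9 × 6 = 324
  Fiber open circuit: 9 × 9 × 7 = 567
  Relay jamming: 10 × 6 × 3 = 180
  Insulation erosion: 3 × 1 × 8 = 24
After action: Potting erosion → 8 × 3 × 10 = 240.
Revised RPNs: Fiber open circuit=567, Fuse binding=324, Potting erosion=240, Relay jamming=180, Orifice delamination=144, Liner stripping=128, Manifold contamination=72, Insulation erosion=24.
Highest is now Fiber open circuit (567).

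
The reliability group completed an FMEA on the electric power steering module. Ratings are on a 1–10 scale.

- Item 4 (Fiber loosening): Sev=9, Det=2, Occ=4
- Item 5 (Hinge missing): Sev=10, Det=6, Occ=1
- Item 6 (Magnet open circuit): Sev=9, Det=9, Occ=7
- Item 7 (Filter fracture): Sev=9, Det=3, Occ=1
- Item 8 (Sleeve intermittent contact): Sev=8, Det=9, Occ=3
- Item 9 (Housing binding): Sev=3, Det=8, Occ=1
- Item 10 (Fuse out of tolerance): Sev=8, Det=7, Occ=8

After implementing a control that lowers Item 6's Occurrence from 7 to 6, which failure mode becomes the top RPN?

RPN = Severity × Occurrence × Detection:
  Item 4: 9 × 4 × 2 = 72
  Item 5: 10 × 1 × 6 = 60
  Item 6: 9 × 7 × 9 = 567
  Item 7: 9 × 1 × 3 = 27
  Item 8: 8 × 3 × 9 = 216
  Item 9: 3 × 1 × 8 = 24
  Item 10: 8 × 8 × 7 = 448
After action: Item 6 → 9 × 6 × 9 = 486.
Revised RPNs: Item 6=486, Item 10=448, Item 8=216, Item 4=72, Item 5=60, Item 7=27, Item 9=24.
Highest is now Item 6 (486).

Item 6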